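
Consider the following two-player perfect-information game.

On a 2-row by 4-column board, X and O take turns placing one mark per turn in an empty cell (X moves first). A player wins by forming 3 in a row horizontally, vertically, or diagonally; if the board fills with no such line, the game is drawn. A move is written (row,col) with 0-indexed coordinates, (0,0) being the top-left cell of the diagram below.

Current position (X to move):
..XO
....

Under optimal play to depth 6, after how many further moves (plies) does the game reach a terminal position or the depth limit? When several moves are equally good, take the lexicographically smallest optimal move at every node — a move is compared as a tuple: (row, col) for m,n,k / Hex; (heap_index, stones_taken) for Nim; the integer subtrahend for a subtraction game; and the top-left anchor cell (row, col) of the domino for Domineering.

ply 1, X at ..XO/.... | (0,0)=+0→X.XO/....*; (0,1)=+0→.XXO/....; (1,0)=+0→..XO/X...; (1,1)=+0→..XO/.X..; (1,2)=+0→..XO/..X.; (1,3)=+0→..XO/...X
ply 2, O at X.XO/.... | (0,1)=+0→XOXO/....*; (1,0)=-1→X.XO/O...; (1,1)=-1→X.XO/.O..; (1,2)=-1→X.XO/..O.; (1,3)=-1→X.XO/...O
ply 3, X at XOXO/.... | (1,0)=+0→XOXO/X...*; (1,1)=+0→XOXO/.X..; (1,2)=+0→XOXO/..X.; (1,3)=+0→XOXO/...X
ply 4, O at XOXO/X... | (1,1)=+0→XOXO/XO..*; (1,2)=+0→XOXO/X.O.; (1,3)=+0→XOXO/X..O
ply 5, X at XOXO/XO.. | (1,2)=+0→XOXO/XOX.*; (1,3)=+0→XOXO/XO.X
ply 6, O at XOXO/XOX. | (1,3)=+0→XOXO/XOXO*
ply 7: XOXO/XOXO is terminal +0 (X); from ..XO/.... depth 6

PV length from [..XO/....]: 6 plies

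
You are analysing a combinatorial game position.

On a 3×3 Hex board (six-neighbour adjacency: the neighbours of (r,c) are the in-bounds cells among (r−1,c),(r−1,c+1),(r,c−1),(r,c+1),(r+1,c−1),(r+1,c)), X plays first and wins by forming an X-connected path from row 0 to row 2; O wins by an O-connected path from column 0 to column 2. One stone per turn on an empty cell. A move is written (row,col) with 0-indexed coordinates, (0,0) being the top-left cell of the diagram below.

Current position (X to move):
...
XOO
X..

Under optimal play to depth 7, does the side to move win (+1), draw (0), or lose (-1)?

value(.../XOO/X.., X) = +1

p1 X@[.../XOO/X..]: (0,0)[X../XOO/X..]+1* (0,1)[.X./XOO/X..]+1 (0,2)[..X/XOO/X..]+1 (2,1)[.../XOO/XX.]+1 (2,2)[.../XOO/X.X]+1
p2 O@[X../XOO/X..] terminal -1; root [.../XOO/X..] d7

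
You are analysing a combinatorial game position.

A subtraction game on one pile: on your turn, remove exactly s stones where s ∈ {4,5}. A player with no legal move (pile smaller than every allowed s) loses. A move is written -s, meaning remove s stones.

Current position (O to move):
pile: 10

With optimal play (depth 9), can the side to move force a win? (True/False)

O winning at [10]: False

ply 1, O at 10 | -4=-1→6*; -5=-1→5
ply 2, X at 6 | -4=+1→2*; -5=+1→1
ply 3: 2 is terminal -1 (O); from 10 depth 9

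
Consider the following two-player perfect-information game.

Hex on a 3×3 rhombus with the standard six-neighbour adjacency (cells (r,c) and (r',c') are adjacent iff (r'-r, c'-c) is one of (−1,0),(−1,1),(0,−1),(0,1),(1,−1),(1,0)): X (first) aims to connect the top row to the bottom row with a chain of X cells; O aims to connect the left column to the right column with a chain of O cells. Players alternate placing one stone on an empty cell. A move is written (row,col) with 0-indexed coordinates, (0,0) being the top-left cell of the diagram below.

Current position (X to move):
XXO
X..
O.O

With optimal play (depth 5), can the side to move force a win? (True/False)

[XXO/X../O.O] X move#1: (1,1):-1/XXO/XX./O.O*, (1,2):-1/XXO/X.X/O.O, (2,1):-1/XXO/X../OXO
[XXO/XX./O.O] O move#2: (1,2):-1/XXO/XXO/O.O, (2,1):+1/XXO/XX./OOO*
[XXO/XX./OOO] end (terminal -1, X#3); searched XXO/X../O.O to 5

X winning at [XXO/X../O.O]: False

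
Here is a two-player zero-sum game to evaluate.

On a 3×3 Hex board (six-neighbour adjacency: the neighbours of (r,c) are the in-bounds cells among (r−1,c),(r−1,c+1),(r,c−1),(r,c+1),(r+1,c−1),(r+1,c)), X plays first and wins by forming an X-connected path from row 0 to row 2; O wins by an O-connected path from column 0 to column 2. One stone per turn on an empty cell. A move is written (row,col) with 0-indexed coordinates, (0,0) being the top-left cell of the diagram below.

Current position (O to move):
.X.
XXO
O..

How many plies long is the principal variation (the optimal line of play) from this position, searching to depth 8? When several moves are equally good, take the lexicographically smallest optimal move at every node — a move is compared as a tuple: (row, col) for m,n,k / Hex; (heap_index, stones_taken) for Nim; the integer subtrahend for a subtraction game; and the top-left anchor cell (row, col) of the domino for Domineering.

[.X./XXO/O..] O move#1: (0,0):-1/OX./XXO/O.., (0,2):-1/.XO/XXO/O.., (2,1):+1/.X./XXO/OO.*, (2,2):-1/.X./XXO/O.O
[.X./XXO/OO.] end (terminal -1, X#2); searched .X./XXO/O.. to 8

PV length from [.X./XXO/O..]: 1 ply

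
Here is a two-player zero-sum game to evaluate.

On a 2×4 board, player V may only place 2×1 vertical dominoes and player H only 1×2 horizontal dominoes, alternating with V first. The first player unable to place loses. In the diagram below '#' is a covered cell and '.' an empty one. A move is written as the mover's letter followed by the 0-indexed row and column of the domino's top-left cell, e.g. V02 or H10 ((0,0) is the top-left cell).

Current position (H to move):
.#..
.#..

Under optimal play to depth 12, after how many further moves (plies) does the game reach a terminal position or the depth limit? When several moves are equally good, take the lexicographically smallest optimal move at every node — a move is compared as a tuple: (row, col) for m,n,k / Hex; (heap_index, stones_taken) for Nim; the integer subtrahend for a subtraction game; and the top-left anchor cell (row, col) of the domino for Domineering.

[.#../.#..] H move#1: H02:+1/.###/.#..*, H12:+1/.#../.###
[.###/.#..] V move#2: V00:-1/####/##..*
[####/##..] H move#3: H12:+1/####/####*
[####/####] end (terminal -1, V#4); searched .#../.#.. to 12

PV length from [.#../.#..]: 3 plies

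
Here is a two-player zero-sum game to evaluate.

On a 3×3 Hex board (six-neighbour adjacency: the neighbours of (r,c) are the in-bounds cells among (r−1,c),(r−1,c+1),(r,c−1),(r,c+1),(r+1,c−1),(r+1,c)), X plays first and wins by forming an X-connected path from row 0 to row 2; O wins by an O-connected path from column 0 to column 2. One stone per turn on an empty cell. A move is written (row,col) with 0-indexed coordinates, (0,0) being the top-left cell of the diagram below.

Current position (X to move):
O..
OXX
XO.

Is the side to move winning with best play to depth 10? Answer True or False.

[O../OXX/XO.] X move#1: (0,1):+1/OX./OXX/XO.*, (0,2):+1/O.X/OXX/XO., (2,2):+1/O../OXX/XOX
[OX./OXX/XO.] end (terminal -1, O#2); searched O../OXX/XO. to 10

X winning at [O../OXX/XO.]: True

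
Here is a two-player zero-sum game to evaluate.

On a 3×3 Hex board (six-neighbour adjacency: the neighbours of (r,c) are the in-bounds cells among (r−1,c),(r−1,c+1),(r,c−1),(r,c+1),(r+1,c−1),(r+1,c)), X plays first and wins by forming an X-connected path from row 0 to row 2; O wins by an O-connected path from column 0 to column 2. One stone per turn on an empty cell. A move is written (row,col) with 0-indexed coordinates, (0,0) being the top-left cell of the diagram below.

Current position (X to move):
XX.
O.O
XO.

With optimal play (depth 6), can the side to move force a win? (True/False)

X winning at [XX./O.O/XO.]: True

[XX./O.O/XO.] X move#1: (0,2):-1/XXX/O.O/XO., (1,1):+1/XX./OXO/XO.*, (2,2):-1/XX./O.O/XOX
[XX./OXO/XO.] end (terminal -1, O#2); searched XX./O.O/XO. to 6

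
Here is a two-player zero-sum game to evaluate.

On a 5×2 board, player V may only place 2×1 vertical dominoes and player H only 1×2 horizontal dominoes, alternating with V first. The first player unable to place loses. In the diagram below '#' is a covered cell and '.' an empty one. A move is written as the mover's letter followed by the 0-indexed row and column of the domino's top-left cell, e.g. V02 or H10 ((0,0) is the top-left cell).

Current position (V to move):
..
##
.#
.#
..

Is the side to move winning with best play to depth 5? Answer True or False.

p1 V@[../##/.#/.#/..]: V20[../##/##/##/..]-1* V30[../##/.#/##/#.]-1
p2 H@[../##/##/##/..]: H00[##/##/##/##/..]+1* H40[../##/##/##/##]+1
p3 V@[##/##/##/##/..] terminal -1; root [../##/.#/.#/..] d5

V winning at [../##/.#/.#/..]: False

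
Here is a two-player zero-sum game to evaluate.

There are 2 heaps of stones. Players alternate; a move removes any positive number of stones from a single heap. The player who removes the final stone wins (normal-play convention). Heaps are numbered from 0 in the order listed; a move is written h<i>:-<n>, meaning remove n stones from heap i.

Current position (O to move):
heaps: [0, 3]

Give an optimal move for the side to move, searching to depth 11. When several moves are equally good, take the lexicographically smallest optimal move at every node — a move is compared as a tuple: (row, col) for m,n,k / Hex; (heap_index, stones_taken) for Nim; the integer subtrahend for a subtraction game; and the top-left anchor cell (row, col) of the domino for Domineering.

O's best at [(0,3)]: h1:-3

p1 O@[(0,3)]: h1:-1[(0,2)]-1 h1:-2[(0,1)]-1 h1:-3[(0,0)]+1*
p2 X@[(0,0)] terminal -1; root [(0,3)] d11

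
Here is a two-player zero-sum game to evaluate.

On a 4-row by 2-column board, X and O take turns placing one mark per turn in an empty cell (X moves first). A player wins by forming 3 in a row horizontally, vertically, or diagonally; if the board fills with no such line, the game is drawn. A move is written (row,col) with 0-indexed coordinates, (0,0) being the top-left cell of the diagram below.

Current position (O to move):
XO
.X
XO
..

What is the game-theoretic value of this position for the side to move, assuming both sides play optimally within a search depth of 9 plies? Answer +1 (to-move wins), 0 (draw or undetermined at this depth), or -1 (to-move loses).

[XO/.X/XO/..] O move#1: (1,0):+0/XO/OX/XO/..*, (3,0):-1/XO/.X/XO/O., (3,1):-1/XO/.X/XO/.O
[XO/OX/XO/..] X move#2: (3,0):+0/XO/OX/XO/X.*, (3,1):+0/XO/OX/XO/.X
[XO/OX/XO/X.] O move#3: (3,1):+0/XO/OX/XO/XO*
[XO/OX/XO/XO] end (terminal +0, X#4); searched XO/.X/XO/.. to 9

value(XO/.X/XO/.., O) = 0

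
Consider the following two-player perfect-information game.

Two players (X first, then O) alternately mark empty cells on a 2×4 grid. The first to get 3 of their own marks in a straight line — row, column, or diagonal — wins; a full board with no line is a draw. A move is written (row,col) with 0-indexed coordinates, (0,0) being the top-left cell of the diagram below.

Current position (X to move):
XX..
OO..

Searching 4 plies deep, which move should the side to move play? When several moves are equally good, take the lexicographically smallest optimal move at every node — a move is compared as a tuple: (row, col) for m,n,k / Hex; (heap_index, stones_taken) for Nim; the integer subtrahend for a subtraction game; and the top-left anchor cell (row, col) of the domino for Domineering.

[XX../OO..] X move#1: (0,2):+1/XXX./OO..*, (0,3):-1/XX.X/OO.., (1,2):+0/XX../OOX., (1,3):-1/XX../OO.X
[XXX./OO..] end (terminal -1, O#2); searched XX../OO.. to 4

X's best at [XX../OO..]: (0,2)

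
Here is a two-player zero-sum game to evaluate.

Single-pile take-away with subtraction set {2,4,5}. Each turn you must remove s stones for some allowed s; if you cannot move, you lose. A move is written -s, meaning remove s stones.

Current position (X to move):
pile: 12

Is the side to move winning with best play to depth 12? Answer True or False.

X winning at [12]: True

[12] X move#1: -2:-1/10, -4:+1/8*, -5:+1/7
[8] O move#2: -2:-1/6*, -4:-1/4, -5:-1/3
[6] X move#3: -2:-1/4, -4:-1/2, -5:+1/1*
[1] end (terminal -1, O#4); searched 12 to 12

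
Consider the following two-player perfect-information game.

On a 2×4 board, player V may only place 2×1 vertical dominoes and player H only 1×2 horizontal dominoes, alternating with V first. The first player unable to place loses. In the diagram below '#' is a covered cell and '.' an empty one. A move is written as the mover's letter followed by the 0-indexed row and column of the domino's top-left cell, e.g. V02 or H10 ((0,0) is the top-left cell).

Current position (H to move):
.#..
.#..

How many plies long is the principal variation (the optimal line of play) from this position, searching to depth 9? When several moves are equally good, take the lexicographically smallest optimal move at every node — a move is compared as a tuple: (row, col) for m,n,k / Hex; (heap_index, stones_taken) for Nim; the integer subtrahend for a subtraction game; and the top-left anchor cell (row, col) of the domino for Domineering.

[.#../.#..] H move#1: H02:+1/.###/.#..*, H12:+1/.#../.###
[.###/.#..] V move#2: V00:-1/####/##..*
[####/##..] H move#3: H12:+1/####/####*
[####/####] end (terminal -1, V#4); searched .#../.#.. to 9

PV length from [.#../.#..]: 3 plies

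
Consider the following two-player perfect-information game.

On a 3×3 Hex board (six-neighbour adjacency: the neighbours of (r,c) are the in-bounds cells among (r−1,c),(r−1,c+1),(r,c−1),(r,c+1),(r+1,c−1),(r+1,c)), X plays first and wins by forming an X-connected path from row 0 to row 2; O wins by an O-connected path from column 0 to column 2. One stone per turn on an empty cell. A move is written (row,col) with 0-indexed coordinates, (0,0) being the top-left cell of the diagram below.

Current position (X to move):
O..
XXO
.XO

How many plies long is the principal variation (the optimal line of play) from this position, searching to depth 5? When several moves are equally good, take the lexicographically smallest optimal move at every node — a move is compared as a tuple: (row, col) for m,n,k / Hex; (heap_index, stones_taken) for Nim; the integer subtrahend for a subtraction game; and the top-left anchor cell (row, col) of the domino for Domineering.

PV length from [O../XXO/.XO]: 1 ply

[O../XXO/.XO] X move#1: (0,1):+1/OX./XXO/.XO*, (0,2):+1/O.X/XXO/.XO, (2,0):+1/O../XXO/XXO
[OX./XXO/.XO] end (terminal -1, O#2); searched O../XXO/.XO to 5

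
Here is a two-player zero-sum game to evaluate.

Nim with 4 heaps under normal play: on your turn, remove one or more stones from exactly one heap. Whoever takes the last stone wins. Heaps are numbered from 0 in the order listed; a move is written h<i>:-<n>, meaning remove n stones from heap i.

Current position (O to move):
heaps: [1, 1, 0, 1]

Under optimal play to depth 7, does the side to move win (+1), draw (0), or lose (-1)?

value((1,1,0,1), O) = +1

p1 O@[(1,1,0,1)]: h0:-1[(0,1,0,1)]+1* h1:-1[(1,0,0,1)]+1 h3:-1[(1,1,0,0)]+1
p2 X@[(0,1,0,1)]: h1:-1[(0,0,0,1)]-1* h3:-1[(0,1,0,0)]-1
p3 O@[(0,0,0,1)]: h3:-1[(0,0,0,0)]+1*
p4 X@[(0,0,0,0)] terminal -1; root [(1,1,0,1)] d7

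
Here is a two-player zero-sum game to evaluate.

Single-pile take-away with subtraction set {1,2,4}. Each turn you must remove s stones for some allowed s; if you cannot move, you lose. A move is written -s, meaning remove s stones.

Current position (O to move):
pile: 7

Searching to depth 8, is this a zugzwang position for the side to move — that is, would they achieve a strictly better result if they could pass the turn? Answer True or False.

zugzwang(7, O) = False

ply 1, O at 7 | -1=+1→6*; -2=-1→5; -4=+1→3
ply 2, X at 6 | -1=-1→5*; -2=-1→4; -4=-1→2
ply 3, O at 5 | -1=-1→4; -2=+1→3*; -4=-1→1
ply 4, X at 3 | -1=-1→2*; -2=-1→1
ply 5, O at 2 | -1=-1→1; -2=+1→0*
ply 6: 0 is terminal -1 (X); from 7 depth 8
suppose O passes — search the same position with X to move:
pass> ply 1, X at 7 | -1=+1→6*; -2=-1→5; -4=+1→3
pass> ply 2, O at 6 | -1=-1→5*; -2=-1→4; -4=-1→2
pass> ply 3, X at 5 | -1=-1→4; -2=+1→3*; -4=-1→1
pass> ply 4, O at 3 | -1=-1→2*; -2=-1→1
pass> ply 5, X at 2 | -1=-1→1; -2=+1→0*
pass> ply 6: 0 is terminal -1 (O); from 7 depth 8
for O: play +1, pass -1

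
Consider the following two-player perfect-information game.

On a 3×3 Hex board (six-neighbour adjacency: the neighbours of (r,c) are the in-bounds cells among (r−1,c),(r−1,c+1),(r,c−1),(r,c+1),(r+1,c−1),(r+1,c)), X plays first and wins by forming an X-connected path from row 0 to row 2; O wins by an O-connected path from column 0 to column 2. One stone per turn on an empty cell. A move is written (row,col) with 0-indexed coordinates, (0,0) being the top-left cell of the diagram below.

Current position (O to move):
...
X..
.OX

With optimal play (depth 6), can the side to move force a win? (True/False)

O winning at [.../X../.OX]: False

[.../X../.OX] O move#1: (0,0):-1/O../X../.OX*, (0,1):-1/.O./X../.OX, (0,2):-1/..O/X../.OX, (1,1):-1/.../XO./.OX, (1,2):-1/.../X.O/.OX, (2,0):-1/.../X../OOX
[O../X../.OX] X move#2: (0,1):+1/OX./X../.OX*, (0,2):+1/O.X/X../.OX, (1,1):+1/O../XX./.OX, (1,2):+1/O../X.X/.OX, (2,0):+1/O../X../XOX
[OX./X../.OX] O move#3: (0,2):-1/OXO/X../.OX*, (1,1):-1/OX./XO./.OX, (1,2):-1/OX./X.O/.OX, (2,0):-1/OX./X../OOX
[OXO/X../.OX] X move#4: (1,1):+1/OXO/XX./.OX*, (1,2):+1/OXO/X.X/.OX, (2,0):+1/OXO/X../XOX
[OXO/XX./.OX] O move#5: (1,2):-1/OXO/XXO/.OX*, (2,0):-1/OXO/XX./OOX
[OXO/XXO/.OX] X move#6: (2,0):+1/OXO/XXO/XOX*
[OXO/XXO/XOX] end (terminal -1, O#7); searched .../X../.OX to 6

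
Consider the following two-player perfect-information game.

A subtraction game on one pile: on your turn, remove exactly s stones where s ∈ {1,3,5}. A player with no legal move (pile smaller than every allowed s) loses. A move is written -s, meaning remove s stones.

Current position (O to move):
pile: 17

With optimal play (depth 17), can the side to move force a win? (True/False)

O winning at [17]: True

p1 O@[17]: -1[16]+1* -3[14]+1 -5[12]+1
p2 X@[16]: -1[15]-1* -3[13]-1 -5[11]-1
p3 O@[15]: -1[14]+1* -3[12]+1 -5[10]+1
p4 X@[14]: -1[13]-1* -3[11]-1 -5[9]-1
p5 O@[13]: -1[12]+1* -3[10]+1 -5[8]+1
p6 X@[12]: -1[11]-1* -3[9]-1 -5[7]-1
p7 O@[11]: -1[10]+1* -3[8]+1 -5[6]+1
p8 X@[10]: -1[9]-1* -3[7]-1 -5[5]-1
p9 O@[9]: -1[8]+1* -3[6]+1 -5[4]+1
p10 X@[8]: -1[7]-1* -3[5]-1 -5[3]-1
p11 O@[7]: -1[6]+1* -3[4]+1 -5[2]+1
p12 X@[6]: -1[5]-1* -3[3]-1 -5[1]-1
p13 O@[5]: -1[4]+1* -3[2]+1 -5[0]+1
p14 X@[4]: -1[3]-1* -3[1]-1
p15 O@[3]: -1[2]+1* -3[0]+1
p16 X@[2]: -1[1]-1*
p17 O@[1]: -1[0]+1*
p18 X@[0] terminal -1; root [17] d17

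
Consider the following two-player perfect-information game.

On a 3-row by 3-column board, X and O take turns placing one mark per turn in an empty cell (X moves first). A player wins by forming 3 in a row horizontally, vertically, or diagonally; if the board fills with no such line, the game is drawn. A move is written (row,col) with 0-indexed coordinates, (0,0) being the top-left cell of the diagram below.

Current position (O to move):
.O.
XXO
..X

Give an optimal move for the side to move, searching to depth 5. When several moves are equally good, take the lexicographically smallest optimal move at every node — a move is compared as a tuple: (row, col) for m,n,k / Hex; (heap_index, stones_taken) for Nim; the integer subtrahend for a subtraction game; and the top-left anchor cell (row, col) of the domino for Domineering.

ply 1, O at .O./XXO/..X | (0,0)=+0→OO./XXO/..X*; (0,2)=-1→.OO/XXO/..X; (2,0)=-1→.O./XXO/O.X; (2,1)=-1→.O./XXO/.OX
ply 2, X at OO./XXO/..X | (0,2)=+0→OOX/XXO/..X*; (2,0)=-1→OO./XXO/X.X; (2,1)=-1→OO./XXO/.XX
ply 3, O at OOX/XXO/..X | (2,0)=+0→OOX/XXO/O.X*; (2,1)=-1→OOX/XXO/.OX
ply 4, X at OOX/XXO/O.X | (2,1)=+0→OOX/XXO/OXX*
ply 5: OOX/XXO/OXX is terminal +0 (O); from .O./XXO/..X depth 5

O's best at [.O./XXO/..X]: (0,0)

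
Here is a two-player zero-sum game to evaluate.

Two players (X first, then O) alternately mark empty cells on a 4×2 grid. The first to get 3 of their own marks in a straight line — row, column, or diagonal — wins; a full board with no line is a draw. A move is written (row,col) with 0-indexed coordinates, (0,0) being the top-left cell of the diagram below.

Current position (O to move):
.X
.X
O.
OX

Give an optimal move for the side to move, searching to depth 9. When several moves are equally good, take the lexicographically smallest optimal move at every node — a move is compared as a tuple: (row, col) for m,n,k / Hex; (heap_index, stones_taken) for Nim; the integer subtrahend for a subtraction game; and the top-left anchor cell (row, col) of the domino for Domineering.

O's best at [.X/.X/O./OX]: (1,0)

p1 O@[.X/.X/O./OX]: (0,0)[OX/.X/O./OX]-1 (1,0)[.X/OX/O./OX]+1* (2,1)[.X/.X/OO/OX]+0
p2 X@[.X/OX/O./OX] terminal -1; root [.X/.X/O./OX] d9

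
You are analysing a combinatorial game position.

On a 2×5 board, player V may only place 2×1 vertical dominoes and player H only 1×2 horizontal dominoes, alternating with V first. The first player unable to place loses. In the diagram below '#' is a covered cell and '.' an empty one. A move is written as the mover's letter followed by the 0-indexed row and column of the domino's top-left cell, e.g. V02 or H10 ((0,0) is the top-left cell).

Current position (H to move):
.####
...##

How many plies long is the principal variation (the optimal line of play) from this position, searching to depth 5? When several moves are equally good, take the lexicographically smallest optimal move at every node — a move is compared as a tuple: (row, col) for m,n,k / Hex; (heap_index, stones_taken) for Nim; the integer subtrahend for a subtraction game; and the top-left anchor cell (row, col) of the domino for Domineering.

ply 1, H at .####/...## | H10=+1→.####/##.##*; H11=-1→.####/.####
ply 2: .####/##.## is terminal -1 (V); from .####/...## depth 5

PV length from [.####/...##]: 1 ply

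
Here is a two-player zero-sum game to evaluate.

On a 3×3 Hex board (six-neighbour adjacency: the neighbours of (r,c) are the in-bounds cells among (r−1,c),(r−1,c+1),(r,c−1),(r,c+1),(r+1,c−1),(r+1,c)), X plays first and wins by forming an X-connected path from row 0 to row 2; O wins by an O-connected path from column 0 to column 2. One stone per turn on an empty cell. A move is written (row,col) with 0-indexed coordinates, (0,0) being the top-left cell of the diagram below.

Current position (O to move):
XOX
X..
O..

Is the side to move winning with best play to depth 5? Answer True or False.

O winning at [XOX/X../O..]: True

ply 1, O at XOX/X../O.. | (1,1)=-1→XOX/XO./O..; (1,2)=+1→XOX/X.O/O..*; (2,1)=+1→XOX/X../OO.; (2,2)=-1→XOX/X../O.O
ply 2, X at XOX/X.O/O.. | (1,1)=-1→XOX/XXO/O..*; (2,1)=-1→XOX/X.O/OX.; (2,2)=-1→XOX/X.O/O.X
ply 3, O at XOX/XXO/O.. | (2,1)=+1→XOX/XXO/OO.*; (2,2)=-1→XOX/XXO/O.O
ply 4: XOX/XXO/OO. is terminal -1 (X); from XOX/X../O.. depth 5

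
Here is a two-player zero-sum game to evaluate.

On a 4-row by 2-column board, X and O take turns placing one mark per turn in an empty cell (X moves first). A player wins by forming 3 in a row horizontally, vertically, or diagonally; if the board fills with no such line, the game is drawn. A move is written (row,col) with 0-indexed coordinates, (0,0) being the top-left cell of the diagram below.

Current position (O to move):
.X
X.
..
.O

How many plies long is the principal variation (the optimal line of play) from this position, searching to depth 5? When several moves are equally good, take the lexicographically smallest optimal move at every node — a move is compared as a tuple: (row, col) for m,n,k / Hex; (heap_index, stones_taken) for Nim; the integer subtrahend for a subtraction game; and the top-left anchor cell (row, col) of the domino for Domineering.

p1 O@[.X/X./../.O]: (0,0)[OX/X./../.O]+0* (1,1)[.X/XO/../.O]+0 (2,0)[.X/X./O./.O]+0 (2,1)[.X/X./.O/.O]+0 (3,0)[.X/X./../OO]+0
p2 X@[OX/X./../.O]: (1,1)[OX/XX/../.O]+0* (2,0)[OX/X./X./.O]+0 (2,1)[OX/X./.X/.O]+0 (3,0)[OX/X./../XO]+0
p3 O@[OX/XX/../.O]: (2,0)[OX/XX/O./.O]-1 (2,1)[OX/XX/.O/.O]+0* (3,0)[OX/XX/../OO]-1
p4 X@[OX/XX/.O/.O]: (2,0)[OX/XX/XO/.O]+0* (3,0)[OX/XX/.O/XO]+0
p5 O@[OX/XX/XO/.O]: (3,0)[OX/XX/XO/OO]+0*
p6 X@[OX/XX/XO/OO] terminal +0; root [.X/X./../.O] d5

PV length from [.X/X./../.O]: 5 plies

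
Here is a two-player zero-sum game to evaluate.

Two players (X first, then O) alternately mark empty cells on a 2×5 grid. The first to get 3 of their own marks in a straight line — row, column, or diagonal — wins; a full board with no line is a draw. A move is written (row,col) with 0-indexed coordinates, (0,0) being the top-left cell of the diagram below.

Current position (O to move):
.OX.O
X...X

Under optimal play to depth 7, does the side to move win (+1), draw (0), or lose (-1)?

value(.OX.O/X...X, O) = 0

[.OX.O/X...X] O move#1: (0,0):-1/OOX.O/X...X, (0,3):-1/.OXOO/X...X, (1,1):+0/.OX.O/XO..X*, (1,2):+0/.OX.O/X.O.X, (1,3):+0/.OX.O/X..OX
[.OX.O/XO..X] X move#2: (0,0):+0/XOX.O/XO..X*, (0,3):+0/.OXXO/XO..X, (1,2):+0/.OX.O/XOX.X, (1,3):+0/.OX.O/XO.XX
[XOX.O/XO..X] O move#3: (0,3):+0/XOXOO/XO..X*, (1,2):+0/XOX.O/XOO.X, (1,3):+0/XOX.O/XO.OX
[XOXOO/XO..X] X move#4: (1,2):+0/XOXOO/XOX.X*, (1,3):+0/XOXOO/XO.XX
[XOXOO/XOX.X] O move#5: (1,3):+0/XOXOO/XOXOX*
[XOXOO/XOXOX] end (terminal +0, X#6); searched .OX.O/X...X to 7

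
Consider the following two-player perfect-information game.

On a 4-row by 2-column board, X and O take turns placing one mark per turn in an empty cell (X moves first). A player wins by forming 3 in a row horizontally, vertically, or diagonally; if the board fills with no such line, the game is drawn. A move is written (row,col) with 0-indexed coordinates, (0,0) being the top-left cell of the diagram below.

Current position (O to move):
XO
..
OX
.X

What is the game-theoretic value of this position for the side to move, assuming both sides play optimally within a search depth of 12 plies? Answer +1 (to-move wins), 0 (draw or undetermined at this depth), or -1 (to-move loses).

[XO/../OX/.X] O move#1: (1,0):-1/XO/O./OX/.X, (1,1):+0/XO/.O/OX/.X*, (3,0):-1/XO/../OX/OX
[XO/.O/OX/.X] X move#2: (1,0):+0/XO/XO/OX/.X*, (3,0):+0/XO/.O/OX/XX
[XO/XO/OX/.X] O move#3: (3,0):+0/XO/XO/OX/OX*
[XO/XO/OX/OX] end (terminal +0, X#4); searched XO/../OX/.X to 12

value(XO/../OX/.X, O) = 0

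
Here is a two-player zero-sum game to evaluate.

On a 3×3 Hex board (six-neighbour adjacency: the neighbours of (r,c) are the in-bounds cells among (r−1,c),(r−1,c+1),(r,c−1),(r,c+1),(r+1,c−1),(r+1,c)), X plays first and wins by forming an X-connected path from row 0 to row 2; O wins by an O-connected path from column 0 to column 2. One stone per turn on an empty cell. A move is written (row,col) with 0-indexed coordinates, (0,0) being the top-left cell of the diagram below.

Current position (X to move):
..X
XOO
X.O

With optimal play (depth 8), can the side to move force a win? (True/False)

X winning at [..X/XOO/X.O]: True

ply 1, X at ..X/XOO/X.O | (0,0)=+1→X.X/XOO/X.O*; (0,1)=+1→.XX/XOO/X.O; (2,1)=+1→..X/XOO/XXO
ply 2: X.X/XOO/X.O is terminal -1 (O); from ..X/XOO/X.O depth 8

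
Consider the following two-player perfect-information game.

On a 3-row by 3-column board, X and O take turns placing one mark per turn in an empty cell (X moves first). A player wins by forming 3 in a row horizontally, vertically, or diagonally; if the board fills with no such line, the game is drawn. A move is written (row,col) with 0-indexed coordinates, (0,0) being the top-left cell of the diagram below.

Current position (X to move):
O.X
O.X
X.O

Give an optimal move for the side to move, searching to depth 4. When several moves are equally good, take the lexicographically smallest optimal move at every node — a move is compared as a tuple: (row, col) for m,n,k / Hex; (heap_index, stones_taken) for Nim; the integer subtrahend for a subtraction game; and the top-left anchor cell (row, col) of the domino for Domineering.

[O.X/O.X/X.O] X move#1: (0,1):-1/OXX/O.X/X.O, (1,1):+1/O.X/OXX/X.O*, (2,1):-1/O.X/O.X/XXO
[O.X/OXX/X.O] end (terminal -1, O#2); searched O.X/O.X/X.O to 4

X's best at [O.X/O.X/X.O]: (1,1)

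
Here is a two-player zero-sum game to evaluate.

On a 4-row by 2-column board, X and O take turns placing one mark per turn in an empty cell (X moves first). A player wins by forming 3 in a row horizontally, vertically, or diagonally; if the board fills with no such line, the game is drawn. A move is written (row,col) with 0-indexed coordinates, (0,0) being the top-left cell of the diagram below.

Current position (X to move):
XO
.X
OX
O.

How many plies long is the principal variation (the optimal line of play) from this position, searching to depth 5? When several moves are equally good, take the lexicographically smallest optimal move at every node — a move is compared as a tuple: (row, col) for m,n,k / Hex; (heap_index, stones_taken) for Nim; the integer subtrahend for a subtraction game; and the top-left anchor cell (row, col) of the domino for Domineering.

PV length from [XO/.X/OX/O.]: 1 ply

ply 1, X at XO/.X/OX/O. | (1,0)=+0→XO/XX/OX/O.; (3,1)=+1→XO/.X/OX/OX*
ply 2: XO/.X/OX/OX is terminal -1 (O); from XO/.X/OX/O. depth 5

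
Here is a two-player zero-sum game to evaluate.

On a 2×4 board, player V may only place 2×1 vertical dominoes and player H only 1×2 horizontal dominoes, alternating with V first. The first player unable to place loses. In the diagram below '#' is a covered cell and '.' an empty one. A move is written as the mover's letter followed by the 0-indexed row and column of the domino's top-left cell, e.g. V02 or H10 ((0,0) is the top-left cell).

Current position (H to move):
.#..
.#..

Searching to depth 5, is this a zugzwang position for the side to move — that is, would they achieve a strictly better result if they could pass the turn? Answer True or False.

zugzwang(.#../.#.., H) = False

[.#../.#..] H move#1: H02:+1/.###/.#..*, H12:+1/.#../.###
[.###/.#..] V move#2: V00:-1/####/##..*
[####/##..] H move#3: H12:+1/####/####*
[####/####] end (terminal -1, V#4); searched .#../.#.. to 5
suppose H passes — search the same position with V to move:
pass> [.#../.#..] V move#1: V00:-1/##../##.., V02:+1/.##./.##.*, V03:+1/.#.#/.#.#
pass> [.##./.##.] end (terminal -1, H#2); searched .#../.#.. to 5
for H: play +1, pass -1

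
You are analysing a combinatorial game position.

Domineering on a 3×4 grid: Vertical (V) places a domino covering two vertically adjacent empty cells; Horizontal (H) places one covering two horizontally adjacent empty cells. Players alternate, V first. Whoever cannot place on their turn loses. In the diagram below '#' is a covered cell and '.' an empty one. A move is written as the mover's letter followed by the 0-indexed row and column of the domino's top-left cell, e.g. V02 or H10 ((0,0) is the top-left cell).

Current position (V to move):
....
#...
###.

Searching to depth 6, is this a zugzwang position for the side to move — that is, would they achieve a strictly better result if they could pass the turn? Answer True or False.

zugzwang(..../#.../###., V) = False

[..../#.../###.] V move#1: V01:-1/.#../##../###., V02:+1/..#./#.#./###.*, V03:-1/...#/#..#/###., V13:-1/..../#..#/####
[..#./#.#./###.] H move#2: H00:-1/###./#.#./###.*
[###./#.#./###.] V move#3: V03:+1/####/#.##/###.*, V13:+1/###./#.##/####
[####/#.##/###.] end (terminal -1, H#4); searched ..../#.../###. to 6
pass branch (H moves first from the same position):
  | [..../#.../###.] H move#1: H00:-1/##../#.../###., H01:+1/.##./#.../###.*, H02:+1/..##/#.../###., H11:+1/..../###./###., H12:+1/..../#.##/###.
  | [.##./#.../###.] V move#2: V03:-1/.###/#..#/###.*, V13:-1/.##./#..#/####
  | [.###/#..#/###.] H move#3: H11:+1/.###/####/###.*
  | [.###/####/###.] end (terminal -1, V#4); searched ..../#.../###. to 6
V moving scores +1; V passing scores -1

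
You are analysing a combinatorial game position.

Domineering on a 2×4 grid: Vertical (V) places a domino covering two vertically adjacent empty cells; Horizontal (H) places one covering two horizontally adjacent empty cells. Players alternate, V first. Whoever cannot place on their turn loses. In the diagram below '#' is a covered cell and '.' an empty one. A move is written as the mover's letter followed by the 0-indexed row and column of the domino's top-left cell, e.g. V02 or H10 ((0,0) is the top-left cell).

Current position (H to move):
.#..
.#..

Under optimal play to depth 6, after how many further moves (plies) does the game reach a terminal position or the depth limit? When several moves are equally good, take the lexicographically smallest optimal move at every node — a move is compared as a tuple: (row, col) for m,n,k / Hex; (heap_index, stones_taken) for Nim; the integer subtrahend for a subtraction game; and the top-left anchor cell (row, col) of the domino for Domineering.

PV length from [.#../.#..]: 3 plies

ply 1, H at .#../.#.. | H02=+1→.###/.#..*; H12=+1→.#../.###
ply 2, V at .###/.#.. | V00=-1→####/##..*
ply 3, H at ####/##.. | H12=+1→####/####*
ply 4: ####/#### is terminal -1 (V); from .#../.#.. depth 6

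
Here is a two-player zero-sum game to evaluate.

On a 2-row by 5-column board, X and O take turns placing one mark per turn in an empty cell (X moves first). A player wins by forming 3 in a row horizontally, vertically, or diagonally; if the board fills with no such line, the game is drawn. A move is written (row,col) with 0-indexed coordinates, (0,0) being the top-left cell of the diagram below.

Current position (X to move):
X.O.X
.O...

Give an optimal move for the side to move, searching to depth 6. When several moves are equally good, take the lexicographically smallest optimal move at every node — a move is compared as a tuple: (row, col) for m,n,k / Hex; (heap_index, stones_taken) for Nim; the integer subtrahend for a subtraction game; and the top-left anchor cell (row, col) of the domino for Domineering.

ply 1, X at X.O.X/.O... | (0,1)=-1→XXO.X/.O...; (0,3)=-1→X.OXX/.O...; (1,0)=+0→X.O.X/XO...*; (1,2)=+0→X.O.X/.OX..; (1,3)=+0→X.O.X/.O.X.; (1,4)=-1→X.O.X/.O..X
ply 2, O at X.O.X/XO... | (0,1)=+0→XOO.X/XO...*; (0,3)=+0→X.OOX/XO...; (1,2)=+0→X.O.X/XOO..; (1,3)=+0→X.O.X/XO.O.; (1,4)=+0→X.O.X/XO..O
ply 3, X at XOO.X/XO... | (0,3)=+0→XOOXX/XO...*; (1,2)=-1→XOO.X/XOX..; (1,3)=-1→XOO.X/XO.X.; (1,4)=-1→XOO.X/XO..X
ply 4, O at XOOXX/XO... | (1,2)=+0→XOOXX/XOO..*; (1,3)=+0→XOOXX/XO.O.; (1,4)=+0→XOOXX/XO..O
ply 5, X at XOOXX/XOO.. | (1,3)=+0→XOOXX/XOOX.*; (1,4)=-1→XOOXX/XOO.X
ply 6, O at XOOXX/XOOX. | (1,4)=+0→XOOXX/XOOXO*
ply 7: XOOXX/XOOXO is terminal +0 (X); from X.O.X/.O... depth 6

X's best at [X.O.X/.O...]: (1,0)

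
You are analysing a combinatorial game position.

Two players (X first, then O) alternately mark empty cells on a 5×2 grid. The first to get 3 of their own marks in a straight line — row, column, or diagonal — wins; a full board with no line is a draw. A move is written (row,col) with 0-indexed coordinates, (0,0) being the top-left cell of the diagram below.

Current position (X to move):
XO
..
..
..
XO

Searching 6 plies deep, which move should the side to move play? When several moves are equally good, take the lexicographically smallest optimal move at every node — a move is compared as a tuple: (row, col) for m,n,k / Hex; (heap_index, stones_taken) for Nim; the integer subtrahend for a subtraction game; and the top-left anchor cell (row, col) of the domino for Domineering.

X's best at [XO/../../../XO]: (2,0)

[XO/../../../XO] X move#1: (1,0):+0/XO/X./../../XO, (1,1):+0/XO/.X/../../XO, (2,0):+1/XO/../X./../XO*, (2,1):+0/XO/../.X/../XO, (3,0):+0/XO/../../X./XO, (3,1):+0/XO/../../.X/XO
[XO/../X./../XO] O move#2: (1,0):-1/XO/O./X./../XO*, (1,1):-1/XO/.O/X./../XO, (2,1):-1/XO/../XO/../XO, (3,0):-1/XO/../X./O./XO, (3,1):-1/XO/../X./.O/XO
[XO/O./X./../XO] X move#3: (1,1):+0/XO/OX/X./../XO, (2,1):+0/XO/O./XX/../XO, (3,0):+1/XO/O./X./X./XO*, (3,1):+0/XO/O./X./.X/XO
[XO/O./X./X./XO] end (terminal -1, O#4); searched XO/../../../XO to 6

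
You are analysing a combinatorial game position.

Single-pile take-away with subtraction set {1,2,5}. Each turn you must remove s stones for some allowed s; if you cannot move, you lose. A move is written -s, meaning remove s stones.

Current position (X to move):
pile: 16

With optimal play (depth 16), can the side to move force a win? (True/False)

X winning at [16]: True

ply 1, X at 16 | -1=+1→15*; -2=-1→14; -5=-1→11
ply 2, O at 15 | -1=-1→14*; -2=-1→13; -5=-1→10
ply 3, X at 14 | -1=-1→13; -2=+1→12*; -5=+1→9
ply 4, O at 12 | -1=-1→11*; -2=-1→10; -5=-1→7
ply 5, X at 11 | -1=-1→10; -2=+1→9*; -5=+1→6
ply 6, O at 9 | -1=-1→8*; -2=-1→7; -5=-1→4
ply 7, X at 8 | -1=-1→7; -2=+1→6*; -5=+1→3
ply 8, O at 6 | -1=-1→5*; -2=-1→4; -5=-1→1
ply 9, X at 5 | -1=-1→4; -2=+1→3*; -5=+1→0
ply 10, O at 3 | -1=-1→2*; -2=-1→1
ply 11, X at 2 | -1=-1→1; -2=+1→0*
ply 12: 0 is terminal -1 (O); from 16 depth 16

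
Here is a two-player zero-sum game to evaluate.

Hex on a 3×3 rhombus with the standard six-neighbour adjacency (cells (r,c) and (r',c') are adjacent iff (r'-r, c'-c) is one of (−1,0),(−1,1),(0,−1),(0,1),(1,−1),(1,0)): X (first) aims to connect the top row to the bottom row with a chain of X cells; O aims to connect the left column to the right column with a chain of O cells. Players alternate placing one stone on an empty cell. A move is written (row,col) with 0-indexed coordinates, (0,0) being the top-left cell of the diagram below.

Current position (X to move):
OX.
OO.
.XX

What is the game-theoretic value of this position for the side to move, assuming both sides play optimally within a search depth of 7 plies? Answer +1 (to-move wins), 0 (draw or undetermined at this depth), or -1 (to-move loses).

ply 1, X at OX./OO./.XX | (0,2)=-1→OXX/OO./.XX*; (1,2)=-1→OX./OOX/.XX; (2,0)=-1→OX./OO./XXX
ply 2, O at OXX/OO./.XX | (1,2)=+1→OXX/OOO/.XX*; (2,0)=-1→OXX/OO./OXX
ply 3: OXX/OOO/.XX is terminal -1 (X); from OX./OO./.XX depth 7

value(OX./OO./.XX, X) = -1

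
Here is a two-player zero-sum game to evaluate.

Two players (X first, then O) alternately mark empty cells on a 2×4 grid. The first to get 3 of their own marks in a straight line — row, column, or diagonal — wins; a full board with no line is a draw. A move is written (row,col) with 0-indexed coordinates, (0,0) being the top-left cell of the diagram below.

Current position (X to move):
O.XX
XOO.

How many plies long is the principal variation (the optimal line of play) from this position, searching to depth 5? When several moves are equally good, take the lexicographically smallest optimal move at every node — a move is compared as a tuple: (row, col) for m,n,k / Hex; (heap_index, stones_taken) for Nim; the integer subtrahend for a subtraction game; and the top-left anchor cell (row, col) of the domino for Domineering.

ply 1, X at O.XX/XOO. | (0,1)=+1→OXXX/XOO.*; (1,3)=+0→O.XX/XOOX
ply 2: OXXX/XOO. is terminal -1 (O); from O.XX/XOO. depth 5

PV length from [O.XX/XOO.]: 1 ply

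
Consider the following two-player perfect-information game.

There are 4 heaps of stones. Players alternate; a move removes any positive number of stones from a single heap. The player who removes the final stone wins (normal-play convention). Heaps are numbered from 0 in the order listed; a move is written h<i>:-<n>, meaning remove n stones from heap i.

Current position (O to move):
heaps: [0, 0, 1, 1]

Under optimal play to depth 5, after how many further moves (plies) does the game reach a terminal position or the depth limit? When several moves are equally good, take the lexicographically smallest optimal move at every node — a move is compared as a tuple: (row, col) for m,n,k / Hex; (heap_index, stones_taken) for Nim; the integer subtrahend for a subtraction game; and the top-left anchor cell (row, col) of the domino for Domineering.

p1 O@[(0,0,1,1)]: h2:-1[(0,0,0,1)]-1* h3:-1[(0,0,1,0)]-1
p2 X@[(0,0,0,1)]: h3:-1[(0,0,0,0)]+1*
p3 O@[(0,0,0,0)] terminal -1; root [(0,0,1,1)] d5

PV length from [(0,0,1,1)]: 2 plies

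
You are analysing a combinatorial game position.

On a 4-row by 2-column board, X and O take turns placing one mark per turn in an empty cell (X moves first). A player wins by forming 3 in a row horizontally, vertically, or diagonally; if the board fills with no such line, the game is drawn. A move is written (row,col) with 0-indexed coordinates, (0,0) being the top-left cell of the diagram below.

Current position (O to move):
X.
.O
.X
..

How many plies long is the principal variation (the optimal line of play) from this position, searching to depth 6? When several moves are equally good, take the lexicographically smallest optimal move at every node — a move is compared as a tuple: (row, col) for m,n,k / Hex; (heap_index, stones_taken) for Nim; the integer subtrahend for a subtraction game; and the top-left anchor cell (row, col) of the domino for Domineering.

PV length from [X./.O/.X/..]: 5 plies

ply 1, O at X./.O/.X/.. | (0,1)=+0→XO/.O/.X/..*; (1,0)=+0→X./OO/.X/..; (2,0)=+0→X./.O/OX/..; (3,0)=+0→X./.O/.X/O.; (3,1)=+0→X./.O/.X/.O
ply 2, X at XO/.O/.X/.. | (1,0)=+0→XO/XO/.X/..*; (2,0)=+0→XO/.O/XX/..; (3,0)=+0→XO/.O/.X/X.; (3,1)=+0→XO/.O/.X/.X
ply 3, O at XO/XO/.X/.. | (2,0)=+0→XO/XO/OX/..*; (3,0)=-1→XO/XO/.X/O.; (3,1)=-1→XO/XO/.X/.O
ply 4, X at XO/XO/OX/.. | (3,0)=+0→XO/XO/OX/X.*; (3,1)=+0→XO/XO/OX/.X
ply 5, O at XO/XO/OX/X. | (3,1)=+0→XO/XO/OX/XO*
ply 6: XO/XO/OX/XO is terminal +0 (X); from X./.O/.X/.. depth 6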